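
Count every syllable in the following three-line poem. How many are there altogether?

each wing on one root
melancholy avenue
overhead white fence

17

Line 1: "each wing on one root": 1+1+1+1+1 = 5
Line 2: "melancholy avenue": 4+3 = 7
Line 3: "overhead white fence": 3+1+1 = 5
Total: 5 + 7 + 5 = 17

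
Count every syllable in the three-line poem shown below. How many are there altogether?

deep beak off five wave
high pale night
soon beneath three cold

Line 1: deep (1), beak (1), off (1), five (1), wave (1) → 5
Line 2: high (1), pale (1), night (1) → 3
Line 3: soon (1), beneath (2), three (1), cold (1) → 5
Total: 5 + 3 + 5 = 13

13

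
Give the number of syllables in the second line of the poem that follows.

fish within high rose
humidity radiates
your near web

7

The second line: humidity(4) + radiates(3) = 7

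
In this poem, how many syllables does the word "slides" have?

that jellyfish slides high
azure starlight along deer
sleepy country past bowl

1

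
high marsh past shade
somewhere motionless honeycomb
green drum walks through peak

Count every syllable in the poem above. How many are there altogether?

Line 1: high (1), marsh (1), past (1), shade (1) → 4
Line 2: somewhere (2), motionless (3), honeycomb (3) → 8
Line 3: green (1), drum (1), walks (1), through (1), peak (1) → 5
Total: 4 + 8 + 5 = 17

17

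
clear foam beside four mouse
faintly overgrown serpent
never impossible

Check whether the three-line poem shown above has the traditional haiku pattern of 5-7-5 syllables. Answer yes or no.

No

Line 1: clear(1) + foam(1) + beside(2) + four(1) + mouse(1) = 6 (expected 5)
Line 2: faintly(2) + overgrown(3) + serpent(2) = 7 ✓
Line 3: never(2) + impossible(4) = 6 (expected 5)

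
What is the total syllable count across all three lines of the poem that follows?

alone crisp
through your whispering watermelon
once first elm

15

Line 1: "alone crisp": 2+1 = 3
Line 2: "through your whispering watermelon": 1+1+3+4 = 9
Line 3: "once first elm": 1+1+1 = 3
Total: 3 + 9 + 3 = 15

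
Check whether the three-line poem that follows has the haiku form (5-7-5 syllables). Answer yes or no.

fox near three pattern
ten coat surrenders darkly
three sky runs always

Line 1: fox (1), near (1), three (1), pattern (2) → 5 ✓
Line 2: ten (1), coat (1), surrenders (3), darkly (2) → 7 ✓
Line 3: three (1), sky (1), runs (1), always (2) → 5 ✓

Yes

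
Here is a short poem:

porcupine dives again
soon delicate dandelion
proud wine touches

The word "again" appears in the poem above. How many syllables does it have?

2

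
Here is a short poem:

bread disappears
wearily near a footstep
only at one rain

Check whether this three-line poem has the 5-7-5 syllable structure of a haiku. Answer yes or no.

Line 1: "bread disappears": 1+3 = 4 (expected 5)
Line 2: "wearily near a footstep": 3+1+1+2 = 7 ✓
Line 3: "only at one rain": 2+1+1+1 = 5 ✓

No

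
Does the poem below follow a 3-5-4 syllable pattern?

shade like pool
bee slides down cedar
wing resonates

Line 1: "shade like pool": 1+1+1 = 3 ✓
Line 2: "bee slides down cedar": 1+1+1+2 = 5 ✓
Line 3: "wing resonates": 1+3 = 4 ✓

Yes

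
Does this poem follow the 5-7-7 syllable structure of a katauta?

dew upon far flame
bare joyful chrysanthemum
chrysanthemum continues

Yes

Line 1: dew(1) + upon(2) + far(1) + flame(1) = 5 ✓
Line 2: bare(1) + joyful(2) + chrysanthemum(4) = 7 ✓
Line 3: chrysanthemum(4) + continues(3) = 7 ✓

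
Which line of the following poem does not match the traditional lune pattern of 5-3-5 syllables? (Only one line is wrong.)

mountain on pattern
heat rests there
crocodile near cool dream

Line 1: mountain(2) + on(1) + pattern(2) = 5 ✓
Line 2: heat(1) + rests(1) + there(1) = 3 ✓
Line 3: crocodile(3) + near(1) + cool(1) + dream(1) = 6 (expected 5)

The third line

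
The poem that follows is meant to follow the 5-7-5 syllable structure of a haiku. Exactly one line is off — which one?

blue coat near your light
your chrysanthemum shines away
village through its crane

Line 1: blue (1), coat (1), near (1), your (1), light (1) → 5 ✓
Line 2: your (1), chrysanthemum (4), shines (1), away (2) → 8 (expected 7)
Line 3: village (2), through (1), its (1), crane (1) → 5 ✓

The second line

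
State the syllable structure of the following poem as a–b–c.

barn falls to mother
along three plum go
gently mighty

Line 1: barn (1), falls (1), to (1), mother (2) → 5
Line 2: along (2), three (1), plum (1), go (1) → 5
Line 3: gently (2), mighty (2) → 4

5–5–4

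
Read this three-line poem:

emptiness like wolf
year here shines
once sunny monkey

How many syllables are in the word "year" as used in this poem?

"year" has 1 syllable.

1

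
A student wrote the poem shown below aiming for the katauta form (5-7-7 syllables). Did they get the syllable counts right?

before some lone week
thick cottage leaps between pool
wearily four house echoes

Line 1: "before some lone week": 2+1+1+1 = 5 ✓
Line 2: "thick cottage leaps between pool": 1+2+1+2+1 = 7 ✓
Line 3: "wearily four house echoes": 3+1+1+2 = 7 ✓

Yes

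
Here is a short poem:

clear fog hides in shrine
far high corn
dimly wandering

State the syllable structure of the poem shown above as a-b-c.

Line 1: "clear fog hides in shrine": 1+1+1+1+1 = 5
Line 2: "far high corn": 1+1+1 = 3
Line 3: "dimly wandering": 2+3 = 5

5-3-5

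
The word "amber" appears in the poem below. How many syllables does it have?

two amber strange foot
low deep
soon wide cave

"amber" has 2 syllables.

2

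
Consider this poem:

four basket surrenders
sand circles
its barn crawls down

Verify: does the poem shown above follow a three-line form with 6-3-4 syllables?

Yes

Line 1: four (1), basket (2), surrenders (3) → 6 ✓
Line 2: sand (1), circles (2) → 3 ✓
Line 3: its (1), barn (1), crawls (1), down (1) → 4 ✓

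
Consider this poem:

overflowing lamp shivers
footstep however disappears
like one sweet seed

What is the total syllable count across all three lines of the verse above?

19

Line 1: overflowing(4) + lamp(1) + shivers(2) = 7
Line 2: footstep(2) + however(3) + disappears(3) = 8
Line 3: like(1) + one(1) + sweet(1) + seed(1) = 4
Total: 7 + 8 + 4 = 19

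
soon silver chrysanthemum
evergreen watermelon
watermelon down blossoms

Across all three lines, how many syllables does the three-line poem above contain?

Line 1: "soon silver chrysanthemum": 1+2+4 = 7
Line 2: "evergreen watermelon": 3+4 = 7
Line 3: "watermelon down blossoms": 4+1+2 = 7
Total: 7 + 7 + 7 = 21

21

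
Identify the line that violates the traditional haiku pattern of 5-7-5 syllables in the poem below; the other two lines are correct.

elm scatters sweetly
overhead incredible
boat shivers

Line 3

Line 1: elm(1) + scatters(2) + sweetly(2) = 5 ✓
Line 2: overhead(3) + incredible(4) = 7 ✓
Line 3: boat(1) + shivers(2) = 3 (expected 5)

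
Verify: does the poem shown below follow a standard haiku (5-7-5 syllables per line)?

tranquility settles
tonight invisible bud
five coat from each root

No

Line 1: tranquility (4), settles (2) → 6 (expected 5)
Line 2: tonight (2), invisible (4), bud (1) → 7 ✓
Line 3: five (1), coat (1), from (1), each (1), root (1) → 5 ✓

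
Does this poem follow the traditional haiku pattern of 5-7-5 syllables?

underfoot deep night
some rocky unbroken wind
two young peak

No

Line 1: "underfoot deep night": 3+1+1 = 5 ✓
Line 2: "some rocky unbroken wind": 1+2+3+1 = 7 ✓
Line 3: "two young peak": 1+1+1 = 3 (expected 5)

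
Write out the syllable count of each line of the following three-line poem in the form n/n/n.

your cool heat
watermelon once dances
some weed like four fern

Line 1: your(1) + cool(1) + heat(1) = 3
Line 2: watermelon(4) + once(1) + dances(2) = 7
Line 3: some(1) + weed(1) + like(1) + four(1) + fern(1) = 5

3/7/5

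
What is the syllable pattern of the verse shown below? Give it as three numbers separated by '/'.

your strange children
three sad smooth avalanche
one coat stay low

4/6/4

Line 1: "your strange children": 1+1+2 = 4
Line 2: "three sad smooth avalanche": 1+1+1+3 = 6
Line 3: "one coat stay low": 1+1+1+1 = 4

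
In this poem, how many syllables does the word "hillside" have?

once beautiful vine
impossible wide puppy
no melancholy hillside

2

"hillside" has 2 syllables.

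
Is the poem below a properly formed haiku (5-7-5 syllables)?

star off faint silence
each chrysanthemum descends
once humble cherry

Yes

Line 1: star(1) + off(1) + faint(1) + silence(2) = 5 ✓
Line 2: each(1) + chrysanthemum(4) + descends(2) = 7 ✓
Line 3: once(1) + humble(2) + cherry(2) = 5 ✓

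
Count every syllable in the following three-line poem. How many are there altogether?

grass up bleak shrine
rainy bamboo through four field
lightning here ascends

Line 1: "grass up bleak shrine": 1+1+1+1 = 4
Line 2: "rainy bamboo through four field": 2+2+1+1+1 = 7
Line 3: "lightning here ascends": 2+1+2 = 5
Total: 4 + 7 + 5 = 16

16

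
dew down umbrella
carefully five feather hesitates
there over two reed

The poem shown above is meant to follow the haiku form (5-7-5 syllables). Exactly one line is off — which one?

Line 2

Line 1: dew(1) + down(1) + umbrella(3) = 5 ✓
Line 2: carefully(3) + five(1) + feather(2) + hesitates(3) = 9 (expected 7)
Line 3: there(1) + over(2) + two(1) + reed(1) = 5 ✓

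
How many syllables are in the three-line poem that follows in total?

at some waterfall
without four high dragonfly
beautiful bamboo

17

Line 1: at(1) + some(1) + waterfall(3) = 5
Line 2: without(2) + four(1) + high(1) + dragonfly(3) = 7
Line 3: beautiful(3) + bamboo(2) = 5
Total: 5 + 7 + 5 = 17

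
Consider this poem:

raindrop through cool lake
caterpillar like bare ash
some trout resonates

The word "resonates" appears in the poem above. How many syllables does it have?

"resonates" has 3 syllables.

3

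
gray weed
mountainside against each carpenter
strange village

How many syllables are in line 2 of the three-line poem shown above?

Line 2: "mountainside against each carpenter": 3+2+1+3 = 9

9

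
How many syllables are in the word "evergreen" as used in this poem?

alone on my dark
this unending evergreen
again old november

3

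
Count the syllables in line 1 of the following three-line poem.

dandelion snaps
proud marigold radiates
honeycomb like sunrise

5

Line 1: dandelion (4), snaps (1) → 5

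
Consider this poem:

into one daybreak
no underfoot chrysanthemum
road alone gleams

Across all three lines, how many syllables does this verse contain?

Line 1: into (2), one (1), daybreak (2) → 5
Line 2: no (1), underfoot (3), chrysanthemum (4) → 8
Line 3: road (1), alone (2), gleams (1) → 4
Total: 5 + 8 + 4 = 17

17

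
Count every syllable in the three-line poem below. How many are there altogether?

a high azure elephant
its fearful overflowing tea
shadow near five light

Line 1: "a high azure elephant": 1+1+2+3 = 7
Line 2: "its fearful overflowing tea": 1+2+4+1 = 8
Line 3: "shadow near five light": 2+1+1+1 = 5
Total: 7 + 8 + 5 = 20

20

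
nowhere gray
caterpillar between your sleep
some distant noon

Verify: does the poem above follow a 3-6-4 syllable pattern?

Line 1: nowhere (2), gray (1) → 3 ✓
Line 2: caterpillar (4), between (2), your (1), sleep (1) → 8 (expected 6)
Line 3: some (1), distant (2), noon (1) → 4 ✓

No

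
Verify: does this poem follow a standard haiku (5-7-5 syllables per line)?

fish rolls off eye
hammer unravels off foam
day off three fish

Line 1: fish(1) + rolls(1) + off(1) + eye(1) = 4 (expected 5)
Line 2: hammer(2) + unravels(3) + off(1) + foam(1) = 7 ✓
Line 3: day(1) + off(1) + three(1) + fish(1) = 4 (expected 5)

No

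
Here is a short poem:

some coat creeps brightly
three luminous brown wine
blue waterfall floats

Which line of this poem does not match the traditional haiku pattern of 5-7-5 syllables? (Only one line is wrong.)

Line 1: some(1) + coat(1) + creeps(1) + brightly(2) = 5 ✓
Line 2: three(1) + luminous(3) + brown(1) + wine(1) = 6 (expected 7)
Line 3: blue(1) + waterfall(3) + floats(1) = 5 ✓

Line 2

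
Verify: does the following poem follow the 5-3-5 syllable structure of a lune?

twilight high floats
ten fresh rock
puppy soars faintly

No

Line 1: twilight(2) + high(1) + floats(1) = 4 (expected 5)
Line 2: ten(1) + fresh(1) + rock(1) = 3 ✓
Line 3: puppy(2) + soars(1) + faintly(2) = 5 ✓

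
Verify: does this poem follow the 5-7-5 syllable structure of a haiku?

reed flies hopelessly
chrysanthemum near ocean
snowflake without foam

Yes

Line 1: reed (1), flies (1), hopelessly (3) → 5 ✓
Line 2: chrysanthemum (4), near (1), ocean (2) → 7 ✓
Line 3: snowflake (2), without (2), foam (1) → 5 ✓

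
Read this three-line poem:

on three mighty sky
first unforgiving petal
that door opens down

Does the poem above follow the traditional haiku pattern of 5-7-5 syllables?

Line 1: on(1) + three(1) + mighty(2) + sky(1) = 5 ✓
Line 2: first(1) + unforgiving(4) + petal(2) = 7 ✓
Line 3: that(1) + door(1) + opens(2) + down(1) = 5 ✓

Yes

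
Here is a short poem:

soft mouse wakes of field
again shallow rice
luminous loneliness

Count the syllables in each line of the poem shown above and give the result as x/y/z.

Line 1: soft(1) + mouse(1) + wakes(1) + of(1) + field(1) = 5
Line 2: again(2) + shallow(2) + rice(1) = 5
Line 3: luminous(3) + loneliness(3) = 6

5/5/6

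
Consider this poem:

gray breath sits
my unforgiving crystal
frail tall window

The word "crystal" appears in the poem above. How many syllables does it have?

2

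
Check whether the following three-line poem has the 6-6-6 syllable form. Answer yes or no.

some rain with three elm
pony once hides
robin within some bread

No

Line 1: some (1), rain (1), with (1), three (1), elm (1) → 5 (expected 6)
Line 2: pony (2), once (1), hides (1) → 4 (expected 6)
Line 3: robin (2), within (2), some (1), bread (1) → 6 ✓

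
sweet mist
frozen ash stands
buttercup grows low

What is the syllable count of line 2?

4

Line 2: frozen(2) + ash(1) + stands(1) = 4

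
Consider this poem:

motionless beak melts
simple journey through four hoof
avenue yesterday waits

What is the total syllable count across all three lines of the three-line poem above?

Line 1: motionless(3) + beak(1) + melts(1) = 5
Line 2: simple(2) + journey(2) + through(1) + four(1) + hoof(1) = 7
Line 3: avenue(3) + yesterday(3) + waits(1) = 7
Total: 5 + 7 + 7 = 19

19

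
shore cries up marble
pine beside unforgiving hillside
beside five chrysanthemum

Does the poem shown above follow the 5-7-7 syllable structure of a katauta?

No

Line 1: shore (1), cries (1), up (1), marble (2) → 5 ✓
Line 2: pine (1), beside (2), unforgiving (4), hillside (2) → 9 (expected 7)
Line 3: beside (2), five (1), chrysanthemum (4) → 7 ✓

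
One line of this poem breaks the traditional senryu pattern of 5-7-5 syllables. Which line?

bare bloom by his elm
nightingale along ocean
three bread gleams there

Line 1: "bare bloom by his elm": 1+1+1+1+1 = 5 ✓
Line 2: "nightingale along ocean": 3+2+2 = 7 ✓
Line 3: "three bread gleams there": 1+1+1+1 = 4 (expected 5)

The third line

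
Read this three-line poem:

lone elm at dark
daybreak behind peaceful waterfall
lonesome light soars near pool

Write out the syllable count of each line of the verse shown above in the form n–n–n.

4–9–6

Line 1: lone (1), elm (1), at (1), dark (1) → 4
Line 2: daybreak (2), behind (2), peaceful (2), waterfall (3) → 9
Line 3: lonesome (2), light (1), soars (1), near (1), pool (1) → 6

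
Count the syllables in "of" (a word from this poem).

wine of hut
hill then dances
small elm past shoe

"of" has 1 syllable.

1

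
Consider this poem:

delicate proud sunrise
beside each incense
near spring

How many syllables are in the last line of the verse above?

The last line: near(1) + spring(1) = 2

2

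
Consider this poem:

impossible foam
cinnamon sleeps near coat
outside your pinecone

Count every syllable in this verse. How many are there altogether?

16

Line 1: "impossible foam": 4+1 = 5
Line 2: "cinnamon sleeps near coat": 3+1+1+1 = 6
Line 3: "outside your pinecone": 2+1+2 = 5
Total: 5 + 6 + 5 = 16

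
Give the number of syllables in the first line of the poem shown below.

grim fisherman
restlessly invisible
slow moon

4

The first line: grim(1) + fisherman(3) = 4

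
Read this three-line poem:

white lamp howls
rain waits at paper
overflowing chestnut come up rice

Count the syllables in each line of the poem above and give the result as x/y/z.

3/5/9

Line 1: "white lamp howls": 1+1+1 = 3
Line 2: "rain waits at paper": 1+1+1+2 = 5
Line 3: "overflowing chestnut come up rice": 4+2+1+1+1 = 9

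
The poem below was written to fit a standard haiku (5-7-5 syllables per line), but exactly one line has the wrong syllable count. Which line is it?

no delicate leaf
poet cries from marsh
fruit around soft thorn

The second line

Line 1: no (1), delicate (3), leaf (1) → 5 ✓
Line 2: poet (2), cries (1), from (1), marsh (1) → 5 (expected 7)
Line 3: fruit (1), around (2), soft (1), thorn (1) → 5 ✓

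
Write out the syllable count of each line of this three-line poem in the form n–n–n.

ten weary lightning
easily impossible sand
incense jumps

Line 1: ten(1) + weary(2) + lightning(2) = 5
Line 2: easily(3) + impossible(4) + sand(1) = 8
Line 3: incense(2) + jumps(1) = 3

5–8–3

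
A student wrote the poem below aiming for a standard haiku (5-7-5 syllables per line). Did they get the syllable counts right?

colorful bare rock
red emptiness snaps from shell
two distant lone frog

Line 1: "colorful bare rock": 3+1+1 = 5 ✓
Line 2: "red emptiness snaps from shell": 1+3+1+1+1 = 7 ✓
Line 3: "two distant lone frog": 1+2+1+1 = 5 ✓

Yes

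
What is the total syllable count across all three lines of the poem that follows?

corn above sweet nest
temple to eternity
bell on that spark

Line 1: corn (1), above (2), sweet (1), nest (1) → 5
Line 2: temple (2), to (1), eternity (4) → 7
Line 3: bell (1), on (1), that (1), spark (1) → 4
Total: 5 + 7 + 4 = 16

16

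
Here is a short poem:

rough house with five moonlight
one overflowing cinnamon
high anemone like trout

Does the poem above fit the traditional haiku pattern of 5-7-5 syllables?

No

Line 1: rough(1) + house(1) + with(1) + five(1) + moonlight(2) = 6 (expected 5)
Line 2: one(1) + overflowing(4) + cinnamon(3) = 8 (expected 7)
Line 3: high(1) + anemone(4) + like(1) + trout(1) = 7 (expected 5)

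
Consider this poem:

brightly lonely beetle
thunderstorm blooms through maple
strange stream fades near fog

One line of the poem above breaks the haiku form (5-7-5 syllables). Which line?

The first line

Line 1: brightly(2) + lonely(2) + beetle(2) = 6 (expected 5)
Line 2: thunderstorm(3) + blooms(1) + through(1) + maple(2) = 7 ✓
Line 3: strange(1) + stream(1) + fades(1) + near(1) + fog(1) = 5 ✓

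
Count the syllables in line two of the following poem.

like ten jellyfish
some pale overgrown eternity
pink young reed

9

Line two: some (1), pale (1), overgrown (3), eternity (4) → 9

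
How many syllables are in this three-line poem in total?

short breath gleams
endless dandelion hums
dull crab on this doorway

Line 1: short (1), breath (1), gleams (1) → 3
Line 2: endless (2), dandelion (4), hums (1) → 7
Line 3: dull (1), crab (1), on (1), this (1), doorway (2) → 6
Total: 3 + 7 + 6 = 16

16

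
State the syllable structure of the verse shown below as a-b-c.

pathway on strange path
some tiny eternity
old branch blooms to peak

Line 1: "pathway on strange path": 2+1+1+1 = 5
Line 2: "some tiny eternity": 1+2+4 = 7
Line 3: "old branch blooms to peak": 1+1+1+1+1 = 5

5-7-5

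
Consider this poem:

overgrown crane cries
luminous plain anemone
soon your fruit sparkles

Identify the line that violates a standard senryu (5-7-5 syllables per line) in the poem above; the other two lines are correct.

Line 1: overgrown(3) + crane(1) + cries(1) = 5 ✓
Line 2: luminous(3) + plain(1) + anemone(4) = 8 (expected 7)
Line 3: soon(1) + your(1) + fruit(1) + sparkles(2) = 5 ✓

The second line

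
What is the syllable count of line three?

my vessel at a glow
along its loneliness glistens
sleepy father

Line three: sleepy (2), father (2) → 4

4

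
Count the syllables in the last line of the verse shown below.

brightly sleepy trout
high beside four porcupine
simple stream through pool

5

The last line: simple(2) + stream(1) + through(1) + pool(1) = 5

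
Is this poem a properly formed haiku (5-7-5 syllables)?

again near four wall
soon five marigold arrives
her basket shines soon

Yes

Line 1: again (2), near (1), four (1), wall (1) → 5 ✓
Line 2: soon (1), five (1), marigold (3), arrives (2) → 7 ✓
Line 3: her (1), basket (2), shines (1), soon (1) → 5 ✓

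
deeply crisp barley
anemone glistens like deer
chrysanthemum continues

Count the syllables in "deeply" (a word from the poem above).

2

"deeply" has 2 syllables.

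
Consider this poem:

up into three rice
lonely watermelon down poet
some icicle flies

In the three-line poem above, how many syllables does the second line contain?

9

The second line: lonely(2) + watermelon(4) + down(1) + poet(2) = 9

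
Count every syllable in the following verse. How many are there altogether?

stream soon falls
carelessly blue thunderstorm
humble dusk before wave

16

Line 1: stream(1) + soon(1) + falls(1) = 3
Line 2: carelessly(3) + blue(1) + thunderstorm(3) = 7
Line 3: humble(2) + dusk(1) + before(2) + wave(1) = 6
Total: 3 + 7 + 6 = 16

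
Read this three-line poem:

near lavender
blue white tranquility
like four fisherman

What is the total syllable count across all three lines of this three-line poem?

Line 1: "near lavender": 1+3 = 4
Line 2: "blue white tranquility": 1+1+4 = 6
Line 3: "like four fisherman": 1+1+3 = 5
Total: 4 + 6 + 5 = 15

15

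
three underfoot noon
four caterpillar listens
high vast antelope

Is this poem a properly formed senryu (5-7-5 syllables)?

Yes

Line 1: "three underfoot noon": 1+3+1 = 5 ✓
Line 2: "four caterpillar listens": 1+4+2 = 7 ✓
Line 3: "high vast antelope": 1+1+3 = 5 ✓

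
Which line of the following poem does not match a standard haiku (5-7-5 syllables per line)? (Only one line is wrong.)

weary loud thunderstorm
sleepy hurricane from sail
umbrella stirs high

Line 1: "weary loud thunderstorm": 2+1+3 = 6 (expected 5)
Line 2: "sleepy hurricane from sail": 2+3+1+1 = 7 ✓
Line 3: "umbrella stirs high": 3+1+1 = 5 ✓

Line 1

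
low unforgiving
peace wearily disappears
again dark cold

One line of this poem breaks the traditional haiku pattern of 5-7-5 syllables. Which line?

Line 1: "low unforgiving": 1+4 = 5 ✓
Line 2: "peace wearily disappears": 1+3+3 = 7 ✓
Line 3: "again dark cold": 2+1+1 = 4 (expected 5)

The third line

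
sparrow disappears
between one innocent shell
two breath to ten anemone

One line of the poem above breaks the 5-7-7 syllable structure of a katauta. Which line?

Line 3

Line 1: "sparrow disappears": 2+3 = 5 ✓
Line 2: "between one innocent shell": 2+1+3+1 = 7 ✓
Line 3: "two breath to ten anemone": 1+1+1+1+4 = 8 (expected 7)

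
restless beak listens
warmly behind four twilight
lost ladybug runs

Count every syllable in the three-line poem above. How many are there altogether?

17

Line 1: "restless beak listens": 2+1+2 = 5
Line 2: "warmly behind four twilight": 2+2+1+2 = 7
Line 3: "lost ladybug runs": 1+3+1 = 5
Total: 5 + 7 + 5 = 17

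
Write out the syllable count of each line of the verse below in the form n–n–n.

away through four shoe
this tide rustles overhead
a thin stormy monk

Line 1: "away through four shoe": 2+1+1+1 = 5
Line 2: "this tide rustles overhead": 1+1+2+3 = 7
Line 3: "a thin stormy monk": 1+1+2+1 = 5

5–7–5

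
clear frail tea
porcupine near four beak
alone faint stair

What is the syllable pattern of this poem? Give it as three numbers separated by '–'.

Line 1: "clear frail tea": 1+1+1 = 3
Line 2: "porcupine near four beak": 3+1+1+1 = 6
Line 3: "alone faint stair": 2+1+1 = 4

3–6–4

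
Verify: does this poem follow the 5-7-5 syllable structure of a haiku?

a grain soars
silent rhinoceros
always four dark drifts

No

Line 1: a(1) + grain(1) + soars(1) = 3 (expected 5)
Line 2: silent(2) + rhinoceros(4) = 6 (expected 7)
Line 3: always(2) + four(1) + dark(1) + drifts(1) = 5 ✓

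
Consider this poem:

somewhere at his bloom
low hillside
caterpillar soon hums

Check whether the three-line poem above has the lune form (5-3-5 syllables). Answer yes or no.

Line 1: somewhere (2), at (1), his (1), bloom (1) → 5 ✓
Line 2: low (1), hillside (2) → 3 ✓
Line 3: caterpillar (4), soon (1), hums (1) → 6 (expected 5)

No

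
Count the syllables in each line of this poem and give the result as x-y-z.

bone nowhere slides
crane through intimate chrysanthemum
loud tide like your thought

4-9-5

Line 1: bone(1) + nowhere(2) + slides(1) = 4
Line 2: crane(1) + through(1) + intimate(3) + chrysanthemum(4) = 9
Line 3: loud(1) + tide(1) + like(1) + your(1) + thought(1) = 5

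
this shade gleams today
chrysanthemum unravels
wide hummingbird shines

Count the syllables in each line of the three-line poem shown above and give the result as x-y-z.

Line 1: "this shade gleams today": 1+1+1+2 = 5
Line 2: "chrysanthemum unravels": 4+3 = 7
Line 3: "wide hummingbird shines": 1+3+1 = 5

5-7-5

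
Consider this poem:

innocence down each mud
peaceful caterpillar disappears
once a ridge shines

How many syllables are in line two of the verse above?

Line two: "peaceful caterpillar disappears": 2+4+3 = 9

9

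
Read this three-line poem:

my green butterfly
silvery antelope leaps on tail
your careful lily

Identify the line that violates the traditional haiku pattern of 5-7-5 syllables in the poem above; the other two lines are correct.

Line 2

Line 1: my (1), green (1), butterfly (3) → 5 ✓
Line 2: silvery (3), antelope (3), leaps (1), on (1), tail (1) → 9 (expected 7)
Line 3: your (1), careful (2), lily (2) → 5 ✓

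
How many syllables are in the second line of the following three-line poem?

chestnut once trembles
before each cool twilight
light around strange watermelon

6

The second line: "before each cool twilight": 2+1+1+2 = 6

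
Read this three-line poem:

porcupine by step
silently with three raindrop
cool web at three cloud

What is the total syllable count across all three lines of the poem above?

17

Line 1: porcupine (3), by (1), step (1) → 5
Line 2: silently (3), with (1), three (1), raindrop (2) → 7
Line 3: cool (1), web (1), at (1), three (1), cloud (1) → 5
Total: 5 + 7 + 5 = 17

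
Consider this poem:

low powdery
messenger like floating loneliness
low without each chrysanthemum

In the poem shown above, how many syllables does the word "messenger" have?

"messenger" has 3 syllables.

3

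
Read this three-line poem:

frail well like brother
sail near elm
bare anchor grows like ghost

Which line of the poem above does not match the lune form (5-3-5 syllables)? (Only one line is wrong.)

Line 1: frail(1) + well(1) + like(1) + brother(2) = 5 ✓
Line 2: sail(1) + near(1) + elm(1) = 3 ✓
Line 3: bare(1) + anchor(2) + grows(1) + like(1) + ghost(1) = 6 (expected 5)

The third line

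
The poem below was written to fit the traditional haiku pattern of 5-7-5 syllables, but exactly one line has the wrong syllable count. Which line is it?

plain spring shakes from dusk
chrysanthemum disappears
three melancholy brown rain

Line 1: plain (1), spring (1), shakes (1), from (1), dusk (1) → 5 ✓
Line 2: chrysanthemum (4), disappears (3) → 7 ✓
Line 3: three (1), melancholy (4), brown (1), rain (1) → 7 (expected 5)

The third line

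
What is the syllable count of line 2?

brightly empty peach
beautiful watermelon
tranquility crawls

7

Line 2: beautiful (3), watermelon (4) → 7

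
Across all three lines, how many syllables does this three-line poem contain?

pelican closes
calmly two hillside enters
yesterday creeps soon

17

Line 1: pelican(3) + closes(2) = 5
Line 2: calmly(2) + two(1) + hillside(2) + enters(2) = 7
Line 3: yesterday(3) + creeps(1) + soon(1) = 5
Total: 5 + 7 + 5 = 17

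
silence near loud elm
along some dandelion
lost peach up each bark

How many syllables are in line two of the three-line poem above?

7

Line two: "along some dandelion": 2+1+4 = 7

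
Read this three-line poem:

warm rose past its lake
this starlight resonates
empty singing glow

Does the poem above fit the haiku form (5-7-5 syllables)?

No

Line 1: warm (1), rose (1), past (1), its (1), lake (1) → 5 ✓
Line 2: this (1), starlight (2), resonates (3) → 6 (expected 7)
Line 3: empty (2), singing (2), glow (1) → 5 ✓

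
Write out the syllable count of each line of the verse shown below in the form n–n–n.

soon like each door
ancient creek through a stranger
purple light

Line 1: soon(1) + like(1) + each(1) + door(1) = 4
Line 2: ancient(2) + creek(1) + through(1) + a(1) + stranger(2) = 7
Line 3: purple(2) + light(1) = 3

4–7–3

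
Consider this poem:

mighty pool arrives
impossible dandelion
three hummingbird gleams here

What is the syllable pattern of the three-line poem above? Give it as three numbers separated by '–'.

5–8–6

Line 1: "mighty pool arrives": 2+1+2 = 5
Line 2: "impossible dandelion": 4+4 = 8
Line 3: "three hummingbird gleams here": 1+3+1+1 = 6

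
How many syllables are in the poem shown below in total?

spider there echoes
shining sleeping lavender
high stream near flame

Line 1: "spider there echoes": 2+1+2 = 5
Line 2: "shining sleeping lavender": 2+2+3 = 7
Line 3: "high stream near flame": 1+1+1+1 = 4
Total: 5 + 7 + 4 = 16

16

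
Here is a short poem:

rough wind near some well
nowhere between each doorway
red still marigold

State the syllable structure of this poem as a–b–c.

Line 1: rough (1), wind (1), near (1), some (1), well (1) → 5
Line 2: nowhere (2), between (2), each (1), doorway (2) → 7
Line 3: red (1), still (1), marigold (3) → 5

5–7–5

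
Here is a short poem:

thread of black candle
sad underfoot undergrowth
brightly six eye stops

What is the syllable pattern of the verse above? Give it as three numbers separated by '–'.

Line 1: "thread of black candle": 1+1+1+2 = 5
Line 2: "sad underfoot undergrowth": 1+3+3 = 7
Line 3: "brightly six eye stops": 2+1+1+1 = 5

5–7–5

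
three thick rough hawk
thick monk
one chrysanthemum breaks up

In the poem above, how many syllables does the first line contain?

The first line: three (1), thick (1), rough (1), hawk (1) → 4

4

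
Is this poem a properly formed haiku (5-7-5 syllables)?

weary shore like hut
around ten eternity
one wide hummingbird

Line 1: weary (2), shore (1), like (1), hut (1) → 5 ✓
Line 2: around (2), ten (1), eternity (4) → 7 ✓
Line 3: one (1), wide (1), hummingbird (3) → 5 ✓

Yes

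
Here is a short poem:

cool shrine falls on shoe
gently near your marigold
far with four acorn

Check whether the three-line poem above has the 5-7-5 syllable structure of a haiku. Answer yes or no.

Line 1: cool (1), shrine (1), falls (1), on (1), shoe (1) → 5 ✓
Line 2: gently (2), near (1), your (1), marigold (3) → 7 ✓
Line 3: far (1), with (1), four (1), acorn (2) → 5 ✓

Yes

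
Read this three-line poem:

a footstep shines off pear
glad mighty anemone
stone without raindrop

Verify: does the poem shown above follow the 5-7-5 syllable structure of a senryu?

Line 1: a(1) + footstep(2) + shines(1) + off(1) + pear(1) = 6 (expected 5)
Line 2: glad(1) + mighty(2) + anemone(4) = 7 ✓
Line 3: stone(1) + without(2) + raindrop(2) = 5 ✓

No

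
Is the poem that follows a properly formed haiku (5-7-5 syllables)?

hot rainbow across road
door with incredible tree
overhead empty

No

Line 1: hot(1) + rainbow(2) + across(2) + road(1) = 6 (expected 5)
Line 2: door(1) + with(1) + incredible(4) + tree(1) = 7 ✓
Line 3: overhead(3) + empty(2) = 5 ✓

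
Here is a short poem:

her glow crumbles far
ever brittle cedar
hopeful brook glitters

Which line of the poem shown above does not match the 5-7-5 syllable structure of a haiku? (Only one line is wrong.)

Line 2

Line 1: her(1) + glow(1) + crumbles(2) + far(1) = 5 ✓
Line 2: ever(2) + brittle(2) + cedar(2) = 6 (expected 7)
Line 3: hopeful(2) + brook(1) + glitters(2) = 5 ✓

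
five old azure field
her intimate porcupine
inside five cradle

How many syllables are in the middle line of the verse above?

7

The middle line: her(1) + intimate(3) + porcupine(3) = 7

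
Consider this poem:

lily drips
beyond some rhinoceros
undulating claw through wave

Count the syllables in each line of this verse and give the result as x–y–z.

3–7–7

Line 1: "lily drips": 2+1 = 3
Line 2: "beyond some rhinoceros": 2+1+4 = 7
Line 3: "undulating claw through wave": 4+1+1+1 = 7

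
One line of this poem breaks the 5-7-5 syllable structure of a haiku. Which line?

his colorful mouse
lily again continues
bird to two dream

The third line

Line 1: his (1), colorful (3), mouse (1) → 5 ✓
Line 2: lily (2), again (2), continues (3) → 7 ✓
Line 3: bird (1), to (1), two (1), dream (1) → 4 (expected 5)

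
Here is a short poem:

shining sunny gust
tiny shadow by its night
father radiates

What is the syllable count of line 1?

5

Line 1: "shining sunny gust": 2+2+1 = 5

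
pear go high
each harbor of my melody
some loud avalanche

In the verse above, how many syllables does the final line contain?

The final line: "some loud avalanche": 1+1+3 = 5

5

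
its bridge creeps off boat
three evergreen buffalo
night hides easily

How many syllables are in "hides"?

1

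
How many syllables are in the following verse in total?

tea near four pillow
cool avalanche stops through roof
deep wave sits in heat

Line 1: tea (1), near (1), four (1), pillow (2) → 5
Line 2: cool (1), avalanche (3), stops (1), through (1), roof (1) → 7
Line 3: deep (1), wave (1), sits (1), in (1), heat (1) → 5
Total: 5 + 7 + 5 = 17

17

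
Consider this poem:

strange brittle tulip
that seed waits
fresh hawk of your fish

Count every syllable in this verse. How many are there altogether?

13

Line 1: strange(1) + brittle(2) + tulip(2) = 5
Line 2: that(1) + seed(1) + waits(1) = 3
Line 3: fresh(1) + hawk(1) + of(1) + your(1) + fish(1) = 5
Total: 5 + 3 + 5 = 13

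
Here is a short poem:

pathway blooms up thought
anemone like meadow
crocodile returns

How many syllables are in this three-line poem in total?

Line 1: "pathway blooms up thought": 2+1+1+1 = 5
Line 2: "anemone like meadow": 4+1+2 = 7
Line 3: "crocodile returns": 3+2 = 5
Total: 5 + 7 + 5 = 17

17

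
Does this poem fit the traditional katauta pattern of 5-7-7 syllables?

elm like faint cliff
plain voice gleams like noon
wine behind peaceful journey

Line 1: elm(1) + like(1) + faint(1) + cliff(1) = 4 (expected 5)
Line 2: plain(1) + voice(1) + gleams(1) + like(1) + noon(1) = 5 (expected 7)
Line 3: wine(1) + behind(2) + peaceful(2) + journey(2) = 7 ✓

No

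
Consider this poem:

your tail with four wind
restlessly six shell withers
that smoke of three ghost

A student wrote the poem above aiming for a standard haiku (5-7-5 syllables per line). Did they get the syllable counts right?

Yes

Line 1: "your tail with four wind": 1+1+1+1+1 = 5 ✓
Line 2: "restlessly six shell withers": 3+1+1+2 = 7 ✓
Line 3: "that smoke of three ghost": 1+1+1+1+1 = 5 ✓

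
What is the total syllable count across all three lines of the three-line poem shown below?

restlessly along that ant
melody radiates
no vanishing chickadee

Line 1: restlessly(3) + along(2) + that(1) + ant(1) = 7
Line 2: melody(3) + radiates(3) = 6
Line 3: no(1) + vanishing(3) + chickadee(3) = 7
Total: 7 + 6 + 7 = 20

20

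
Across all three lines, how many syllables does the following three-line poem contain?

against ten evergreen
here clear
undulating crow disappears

16

Line 1: against(2) + ten(1) + evergreen(3) = 6
Line 2: here(1) + clear(1) = 2
Line 3: undulating(4) + crow(1) + disappears(3) = 8
Total: 6 + 2 + 8 = 16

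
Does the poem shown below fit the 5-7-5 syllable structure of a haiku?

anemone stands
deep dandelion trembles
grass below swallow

Line 1: anemone (4), stands (1) → 5 ✓
Line 2: deep (1), dandelion (4), trembles (2) → 7 ✓
Line 3: grass (1), below (2), swallow (2) → 5 ✓

Yes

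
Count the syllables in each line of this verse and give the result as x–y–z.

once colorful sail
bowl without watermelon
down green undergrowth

5–7–5

Line 1: once(1) + colorful(3) + sail(1) = 5
Line 2: bowl(1) + without(2) + watermelon(4) = 7
Line 3: down(1) + green(1) + undergrowth(3) = 5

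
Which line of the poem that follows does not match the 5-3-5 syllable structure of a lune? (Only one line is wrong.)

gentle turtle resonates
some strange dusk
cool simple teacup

Line 1: "gentle turtle resonates": 2+2+3 = 7 (expected 5)
Line 2: "some strange dusk": 1+1+1 = 3 ✓
Line 3: "cool simple teacup": 1+2+2 = 5 ✓

The first line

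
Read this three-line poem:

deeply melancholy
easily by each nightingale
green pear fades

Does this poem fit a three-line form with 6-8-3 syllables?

Yes

Line 1: "deeply melancholy": 2+4 = 6 ✓
Line 2: "easily by each nightingale": 3+1+1+3 = 8 ✓
Line 3: "green pear fades": 1+1+1 = 3 ✓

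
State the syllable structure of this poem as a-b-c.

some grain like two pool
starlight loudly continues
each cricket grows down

Line 1: some (1), grain (1), like (1), two (1), pool (1) → 5
Line 2: starlight (2), loudly (2), continues (3) → 7
Line 3: each (1), cricket (2), grows (1), down (1) → 5

5-7-5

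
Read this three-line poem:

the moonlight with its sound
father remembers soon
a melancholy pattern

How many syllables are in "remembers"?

3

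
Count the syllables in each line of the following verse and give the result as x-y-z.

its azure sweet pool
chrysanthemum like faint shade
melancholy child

Line 1: its(1) + azure(2) + sweet(1) + pool(1) = 5
Line 2: chrysanthemum(4) + like(1) + faint(1) + shade(1) = 7
Line 3: melancholy(4) + child(1) = 5

5-7-5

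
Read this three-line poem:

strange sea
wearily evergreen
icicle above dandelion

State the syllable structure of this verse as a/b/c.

Line 1: strange (1), sea (1) → 2
Line 2: wearily (3), evergreen (3) → 6
Line 3: icicle (3), above (2), dandelion (4) → 9

2/6/9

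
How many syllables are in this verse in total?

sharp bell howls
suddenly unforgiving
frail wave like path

Line 1: "sharp bell howls": 1+1+1 = 3
Line 2: "suddenly unforgiving": 3+4 = 7
Line 3: "frail wave like path": 1+1+1+1 = 4
Total: 3 + 7 + 4 = 14

14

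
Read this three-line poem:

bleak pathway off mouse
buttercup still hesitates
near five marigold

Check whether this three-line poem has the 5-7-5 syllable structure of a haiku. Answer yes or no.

Yes

Line 1: "bleak pathway off mouse": 1+2+1+1 = 5 ✓
Line 2: "buttercup still hesitates": 3+1+3 = 7 ✓
Line 3: "near five marigold": 1+1+3 = 5 ✓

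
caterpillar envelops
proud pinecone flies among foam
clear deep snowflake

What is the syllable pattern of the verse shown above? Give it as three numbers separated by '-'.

7-7-4

Line 1: "caterpillar envelops": 4+3 = 7
Line 2: "proud pinecone flies among foam": 1+2+1+2+1 = 7
Line 3: "clear deep snowflake": 1+1+2 = 4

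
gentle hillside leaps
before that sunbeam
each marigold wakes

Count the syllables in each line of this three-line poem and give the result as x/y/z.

Line 1: "gentle hillside leaps": 2+2+1 = 5
Line 2: "before that sunbeam": 2+1+2 = 5
Line 3: "each marigold wakes": 1+3+1 = 5

5/5/5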